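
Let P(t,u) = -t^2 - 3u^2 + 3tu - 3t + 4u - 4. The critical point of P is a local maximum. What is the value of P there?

-5/3

∂P/∂t = -2t + 3u - 3 = 0 and ∂P/∂u = 3t - 6u + 4 = 0, so (t, u) = (-2, -1/3).
The Hessian has P_{tt} = -2, P_{uu} = -6, P_{tu} = 3, giving D = 3 > 0 with P_{tt} < 0, so the point is a local maximum.
P(-2, -1/3) = -5/3.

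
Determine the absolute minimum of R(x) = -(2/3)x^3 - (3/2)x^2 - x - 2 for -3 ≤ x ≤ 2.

Differentiating, R'(x) = -2x^2 - 3x - 1; which vanishes at x = -1 and x = -1/2.
Evaluating at the critical points and endpoints: R(-3) = 11/2, R(-1) = -11/6, R(-1/2) = -43/24, R(2) = -46/3.
The minimum over the interval is -46/3, attained at x = 2.

-46/3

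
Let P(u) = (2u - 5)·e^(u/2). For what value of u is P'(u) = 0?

Differentiating with the product rule gives P'(u) = (u - 1/2)·e^(u/2). Since e^(u/2) > 0, the only critical point is u = 1/2.
P''(1/2) has the same sign as 1 > 0, so this is a local minimum.
P(1/2) = (-4)·e^(1/4) ≈ -5.1361.

1/2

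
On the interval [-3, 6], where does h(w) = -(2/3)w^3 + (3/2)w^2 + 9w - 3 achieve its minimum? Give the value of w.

The derivative is -2w^2 + 3w + 9, which vanishes at w = -3/2 and w = 3.
Compare values at every candidate in [-3, 6]: h(-3) = 3/2,  h(-3/2) = -87/8,  h(3) = 39/2,  h(6) = -39.
Hence the absolute minimum is -39 at w = 6.

6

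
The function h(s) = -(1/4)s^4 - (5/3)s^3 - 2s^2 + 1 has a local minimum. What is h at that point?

5/12

h'(s) = -s^3 - 5s^2 - 4s. Setting h'(s) = 0 gives s ∈ {-4, -1, 0}.
Second-derivative test with h''(s) = -3s^2 - 10s - 4: h''(-4) = -12 < 0 ⇒ local maximum; h''(-1) = 3 > 0 ⇒ local minimum; h''(0) = -4 < 0 ⇒ local maximum.
So the local minimum value is h(-1) = 5/12.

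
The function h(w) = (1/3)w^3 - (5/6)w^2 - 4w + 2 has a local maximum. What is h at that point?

410/81

Critical points: h'(w) = w^2 - (5/3)w - 4 vanishes at w = -4/3, 3.
h''(w) = 2w - 5/3. h''(-4/3) = -13/3 < 0 ⇒ local maximum; h''(3) = 13/3 > 0 ⇒ local minimum.
Thus h has its local maximum at w = -4/3, with value 410/81.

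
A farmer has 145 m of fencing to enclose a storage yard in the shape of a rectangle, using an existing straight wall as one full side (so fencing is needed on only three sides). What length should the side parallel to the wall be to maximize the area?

145/2

Let the sides perpendicular to the wall have length x and the parallel side y, so 2x + y = 145 and the area is A = xy = x(145 − 2x).
A'(x) = 145 − 4x = 0 gives x = 145/4, and A''(x) = −4 < 0 confirms a maximum.
Then y = 145 − 2·145/4 = 145/2 and A = 21025/8.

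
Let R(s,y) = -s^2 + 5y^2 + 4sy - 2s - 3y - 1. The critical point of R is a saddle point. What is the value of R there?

-49/36

∂R/∂s = -2s + 4y - 2 = 0 and ∂R/∂y = 4s + 10y - 3 = 0, so (s, y) = (-2/9, 7/18).
The Hessian has R_{ss} = -2, R_{yy} = 10, R_{sy} = 4, giving D = -36 < 0, so the point is a saddle point.
R(-2/9, 7/18) = -49/36.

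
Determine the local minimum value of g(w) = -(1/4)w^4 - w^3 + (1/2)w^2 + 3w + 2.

g'(w) = -w^3 - 3w^2 + w + 3. Setting g'(w) = 0 gives w ∈ {-3, -1, 1}.
Since g''(w) = -3w^2 - 6w + 1, we get g''(-3) = -8 < 0 ⇒ local maximum; g''(-1) = 4 > 0 ⇒ local minimum; g''(1) = -8 < 0 ⇒ local maximum.
So the local minimum value is g(-1) = 1/4.

1/4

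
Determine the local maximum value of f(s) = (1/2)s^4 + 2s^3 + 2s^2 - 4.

-7/2

f'(s) = 2s^3 + 6s^2 + 4s. Setting f'(s) = 0 gives s ∈ {-2, -1, 0}.
Since f''(s) = 6s^2 + 12s + 4, we get f''(-2) = 4 > 0 ⇒ local minimum; f''(-1) = -2 < 0 ⇒ local maximum; f''(0) = 4 > 0 ⇒ local minimum.
The local maximum is f(-1) = -7/2.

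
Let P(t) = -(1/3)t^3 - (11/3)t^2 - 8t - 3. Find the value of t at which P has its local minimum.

P'(t) = -t^2 - (22/3)t - 8 = 0 at t = -6, -4/3.
Second-derivative test with P''(t) = -2t - 22/3: P''(-6) = 14/3 > 0 ⇒ local minimum; P''(-4/3) = -14/3 < 0 ⇒ local maximum.
So the local minimum value is P(-6) = -15.

-6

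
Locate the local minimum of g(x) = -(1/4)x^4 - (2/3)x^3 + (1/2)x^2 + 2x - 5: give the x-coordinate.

-1

g'(x) = -x^3 - 2x^2 + x + 2. Setting g'(x) = 0 gives x ∈ {-2, -1, 1}.
Second-derivative test with g''(x) = -3x^2 - 4x + 1: g''(-2) = -3 < 0 ⇒ local maximum; g''(-1) = 2 > 0 ⇒ local minimum; g''(1) = -6 < 0 ⇒ local maximum.
The local minimum is g(-1) = -73/12.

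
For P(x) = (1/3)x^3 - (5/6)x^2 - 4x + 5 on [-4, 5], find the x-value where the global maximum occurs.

-4/3

P'(x) = x^2 - (5/3)x - 4, which vanishes at x = -4/3 and x = 3.
Compare values at every candidate in [-4, 5]: P(-4) = -41/3, P(-4/3) = 653/81, P(3) = -11/2, P(5) = 35/6.
Hence the absolute maximum is 653/81 at x = -4/3.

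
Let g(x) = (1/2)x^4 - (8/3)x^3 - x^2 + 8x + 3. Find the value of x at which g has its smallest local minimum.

g'(x) = 2x^3 - 8x^2 - 2x + 8. Setting g'(x) = 0 gives x ∈ {-1, 1, 4}.
Second-derivative test with g''(x) = 6x^2 - 16x - 2: g''(-1) = 20 > 0 ⇒ local minimum; g''(1) = -12 < 0 ⇒ local maximum; g''(4) = 30 > 0 ⇒ local minimum.
Thus g has its smallest local minimum at x = 4, with value -71/3.

4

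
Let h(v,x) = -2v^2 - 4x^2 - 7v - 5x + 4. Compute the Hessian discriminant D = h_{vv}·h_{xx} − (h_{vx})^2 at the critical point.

32

∂h/∂v = -4v - 7 = 0 and ∂h/∂x = -8x - 5 = 0, so (v, x) = (-7/4, -5/8).
The Hessian has h_{vv} = -4, h_{xx} = -8, h_{vx} = 0, giving D = 32 > 0 with h_{vv} < 0, so the point is a local maximum.
D = (-4)·(-8) − (0)^2 = 32.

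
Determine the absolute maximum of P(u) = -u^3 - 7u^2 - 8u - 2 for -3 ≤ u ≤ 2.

14/27

P'(u) = -3u^2 - 14u - 8, whose only zero in [-3, 2] is u = -2/3.
Candidates: P(-3) = -14, P(-2/3) = 14/27, P(2) = -54.
Hence the absolute maximum is 14/27 at u = -2/3.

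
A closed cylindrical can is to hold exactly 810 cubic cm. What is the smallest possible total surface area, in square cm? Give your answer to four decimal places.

481.0290

With radius r and height h, πr²h = 810 so h = 810/(πr²), and S(r) = 2πr² + 2πrh = 2πr² + 2·810/r.
S'(r) = 4πr − 2·810/r² = 0 ⇒ r³ = 810/(2π), so r ≈ 5.0517 and h = 2r ≈ 10.1033.
S''(r) = 4π + 4·810/r³ > 0, so this is the minimum; S ≈ 481.0290.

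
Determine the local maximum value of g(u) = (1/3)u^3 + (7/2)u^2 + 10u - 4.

Critical points: g'(u) = u^2 + 7u + 10 vanishes at u = -5, -2.
Second-derivative test with g''(u) = 2u + 7: g''(-5) = -3 < 0 ⇒ local maximum; g''(-2) = 3 > 0 ⇒ local minimum.
Thus g has its local maximum at u = -5, with value -49/6.

-49/6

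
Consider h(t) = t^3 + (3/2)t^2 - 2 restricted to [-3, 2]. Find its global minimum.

Differentiating, h'(t) = 3t^2 + 3t; which vanishes at t = -1 and t = 0.
Compare values at every candidate in [-3, 2]: h(-3) = -31/2, h(-1) = -3/2, h(0) = -2, h(2) = 12.
The minimum over the interval is -31/2, attained at t = -3.

-31/2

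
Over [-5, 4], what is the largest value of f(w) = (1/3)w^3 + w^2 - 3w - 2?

70/3

f'(w) = w^2 + 2w - 3, which vanishes at w = -3 and w = 1.
Evaluating at the critical points and endpoints: f(-5) = -11/3, f(-3) = 7, f(1) = -11/3, f(4) = 70/3.
The maximum over the interval is 70/3, attained at w = 4.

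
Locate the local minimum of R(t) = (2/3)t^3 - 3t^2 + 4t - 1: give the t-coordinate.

2

R'(t) = 2t^2 - 6t + 4 = 0 at t = 1, 2.
R''(t) = 4t - 6. R''(1) = -2 < 0 ⇒ local maximum; R''(2) = 2 > 0 ⇒ local minimum.
So the local minimum value is R(2) = 1/3.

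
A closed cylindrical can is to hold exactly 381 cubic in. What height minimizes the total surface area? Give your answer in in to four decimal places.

7.8574

With radius r and height h, πr²h = 381 so h = 381/(πr²), and S(r) = 2πr² + 2πrh = 2πr² + 2·381/r.
S'(r) = 4πr − 2·381/r² = 0 ⇒ r³ = 381/(2π), so r ≈ 3.9287 and h = 2r ≈ 7.8574.
S''(r) = 4π + 4·381/r³ > 0, so this is the minimum; S ≈ 290.9363.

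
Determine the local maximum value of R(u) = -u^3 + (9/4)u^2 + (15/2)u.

Critical points: R'(u) = -3u^2 + (9/2)u + 15/2 vanishes at u = -1, 5/2.
R''(u) = -6u + 9/2. R''(-1) = 21/2 > 0 ⇒ local minimum; R''(5/2) = -21/2 < 0 ⇒ local maximum.
So the local maximum value is R(5/2) = 275/16.

275/16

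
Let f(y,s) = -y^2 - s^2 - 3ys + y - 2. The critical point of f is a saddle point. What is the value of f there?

-11/5

∂f/∂y = -2y - 3s + 1 = 0 and ∂f/∂s = -3y - 2s = 0, so (y, s) = (-2/5, 3/5).
The Hessian has f_{yy} = -2, f_{ss} = -2, f_{ys} = -3, giving D = -5 < 0, so the point is a saddle point.
f(-2/5, 3/5) = -11/5.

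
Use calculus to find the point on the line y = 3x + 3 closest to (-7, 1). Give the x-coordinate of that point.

-13/10

Minimize D(x)^2 = (x + 7)^2 + (3x + 2)^2.
d/dx[D^2] = 2(x + 7) + 2·3·(3x + 2) = 0 ⇒ x = -13/10.
Then y = -9/10 and the distance is √(361/10) ≈ 6.0083.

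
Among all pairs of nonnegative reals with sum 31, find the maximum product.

961/4

With x + y = 31, the product is P(x) = x(31 − x).
P'(x) = 31 − 2x = 0 gives x = 31/2; P'' = −2 < 0, so this is the maximum.
P = 31/2·31/2 = 961/4.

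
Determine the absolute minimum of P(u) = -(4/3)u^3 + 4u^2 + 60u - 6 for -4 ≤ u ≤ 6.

-114

The derivative is -4u^2 + 8u + 60, which vanishes at u = -3 and u = 5.
Evaluating at the critical points and endpoints: P(-4) = -290/3; P(-3) = -114; P(5) = 682/3; P(6) = 210.
So the minimum is P(-3) = -114.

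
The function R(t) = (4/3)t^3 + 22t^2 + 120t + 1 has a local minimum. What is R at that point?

R'(t) = 4t^2 + 44t + 120 = 0 at t = -6, -5.
R''(t) = 8t + 44. R''(-6) = -4 < 0 ⇒ local maximum; R''(-5) = 4 > 0 ⇒ local minimum.
Thus R has its local minimum at t = -5, with value -647/3.

-647/3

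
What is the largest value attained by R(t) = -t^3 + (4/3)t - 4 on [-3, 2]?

19

Differentiating, R'(t) = -3t^2 + 4/3; which vanishes at t = -2/3 and t = 2/3.
Compare values at every candidate in [-3, 2]: R(-3) = 19, R(-2/3) = -124/27, R(2/3) = -92/27, R(2) = -28/3.
The maximum over the interval is 19, attained at t = -3.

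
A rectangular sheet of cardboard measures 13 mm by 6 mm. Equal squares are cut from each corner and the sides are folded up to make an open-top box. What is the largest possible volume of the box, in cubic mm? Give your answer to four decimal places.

45.9710

With cut size x, the volume is V(x) = x(13 − 2x)(6 − 2x) for 0 < x < 3.
V'(x) = 12x^2 − 76x + 78. Setting V'(x) = 0 gives x ≈ 1.2884 (the root in (0, 3)).
V''(x) = 24x − 76 is negative there, so this is the maximum; V ≈ 45.9710.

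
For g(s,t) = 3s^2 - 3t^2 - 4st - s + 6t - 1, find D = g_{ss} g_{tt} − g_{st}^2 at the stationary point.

-52

∂g/∂s = 6s - 4t - 1 = 0 and ∂g/∂t = -4s - 6t + 6 = 0, so (s, t) = (15/26, 8/13).
The Hessian has g_{ss} = 6, g_{tt} = -6, g_{st} = -4, giving D = -52 < 0, so the point is a saddle point.
D = (6)·(-6) − (-4)^2 = -52.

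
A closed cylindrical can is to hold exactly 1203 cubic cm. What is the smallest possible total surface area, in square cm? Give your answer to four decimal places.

With radius r and height h, πr²h = 1203 so h = 1203/(πr²), and S(r) = 2πr² + 2πrh = 2πr² + 2·1203/r.
S'(r) = 4πr − 2·1203/r² = 0 ⇒ r³ = 1203/(2π), so r ≈ 5.7636 and h = 2r ≈ 11.5272.
S''(r) = 4π + 4·1203/r³ > 0, so this is the minimum; S ≈ 626.1691.

626.1691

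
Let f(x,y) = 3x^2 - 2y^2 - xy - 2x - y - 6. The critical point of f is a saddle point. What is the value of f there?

∂f/∂x = 6x - y - 2 = 0 and ∂f/∂y = -x - 4y - 1 = 0, so (x, y) = (7/25, -8/25).
The Hessian has f_{xx} = 6, f_{yy} = -4, f_{xy} = -1, giving D = -25 < 0, so the point is a saddle point.
f(7/25, -8/25) = -153/25.

-153/25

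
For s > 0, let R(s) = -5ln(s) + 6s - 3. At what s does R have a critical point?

R'(s) = -5/s + 6 = 0 gives s = 5/6.
R''(s) = 5/s², which is positive for s > 0, so this is a local minimum.
R(5/6) = -5·ln(5/6) + 5 - 3 ≈ 2.9116.

5/6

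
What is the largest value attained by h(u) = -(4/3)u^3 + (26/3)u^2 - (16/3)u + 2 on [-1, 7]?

34

h'(u) = -4u^2 + (52/3)u - 16/3, which vanishes at u = 1/3 and u = 4.
Evaluating at the critical points and endpoints: h(-1) = 52/3; h(1/3) = 92/81; h(4) = 34; h(7) = -68.
So the maximum is h(4) = 34.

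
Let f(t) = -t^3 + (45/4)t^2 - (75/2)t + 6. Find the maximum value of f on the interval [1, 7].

-85/4

The derivative is -3t^2 + (45/2)t - 75/2, which vanishes at t = 5/2 and t = 5.
Compare values at every candidate in [1, 7]: f(1) = -85/4, f(5/2) = -529/16, f(5) = -101/4, f(7) = -193/4.
So the maximum is f(1) = -85/4.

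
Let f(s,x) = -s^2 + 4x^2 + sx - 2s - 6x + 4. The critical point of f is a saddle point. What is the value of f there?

36/17

∂f/∂s = -2s + x - 2 = 0 and ∂f/∂x = s + 8x - 6 = 0, so (s, x) = (-10/17, 14/17).
The Hessian has f_{ss} = -2, f_{xx} = 8, f_{sx} = 1, giving D = -17 < 0, so the point is a saddle point.
f(-10/17, 14/17) = 36/17.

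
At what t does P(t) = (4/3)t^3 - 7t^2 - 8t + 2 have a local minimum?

Critical points: P'(t) = 4t^2 - 14t - 8 vanishes at t = -1/2, 4.
Since P''(t) = 8t - 14, we get P''(-1/2) = -18 < 0 ⇒ local maximum; P''(4) = 18 > 0 ⇒ local minimum.
Thus P has its local minimum at t = 4, with value -170/3.

4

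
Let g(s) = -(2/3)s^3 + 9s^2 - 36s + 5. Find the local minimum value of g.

-40

Critical points: g'(s) = -2s^2 + 18s - 36 vanishes at s = 3, 6.
Second-derivative test with g''(s) = -4s + 18: g''(3) = 6 > 0 ⇒ local minimum; g''(6) = -6 < 0 ⇒ local maximum.
Thus g has its local minimum at s = 3, with value -40.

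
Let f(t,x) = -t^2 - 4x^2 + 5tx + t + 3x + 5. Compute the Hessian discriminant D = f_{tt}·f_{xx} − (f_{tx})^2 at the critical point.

∂f/∂t = -2t + 5x + 1 = 0 and ∂f/∂x = 5t - 8x + 3 = 0, so (t, x) = (-23/9, -11/9).
The Hessian has f_{tt} = -2, f_{xx} = -8, f_{tx} = 5, giving D = -9 < 0, so the point is a saddle point.
D = (-2)·(-8) − (5)^2 = -9.

-9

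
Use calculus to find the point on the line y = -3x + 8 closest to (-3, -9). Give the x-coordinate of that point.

24/5

Minimize D(x)^2 = (x + 3)^2 + (-3x + 17)^2.
d/dx[D^2] = 2(x + 3) + 2·(-3)·(-3x + 17) = 0 ⇒ x = 24/5.
Then y = -32/5 and the distance is √(338/5) ≈ 8.2219.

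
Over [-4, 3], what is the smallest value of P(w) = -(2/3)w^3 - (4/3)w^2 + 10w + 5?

-19

The derivative is -2w^2 - (8/3)w + 10, which vanishes at w = -3 and w = 5/3.
Evaluating at the critical points and endpoints: P(-4) = -41/3; P(-3) = -19; P(5/3) = 1205/81; P(3) = 5.
So the minimum is P(-3) = -19.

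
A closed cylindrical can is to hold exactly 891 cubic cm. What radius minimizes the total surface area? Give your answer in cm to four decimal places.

With radius r and height h, πr²h = 891 so h = 891/(πr²), and S(r) = 2πr² + 2πrh = 2πr² + 2·891/r.
S'(r) = 4πr − 2·891/r² = 0 ⇒ r³ = 891/(2π), so r ≈ 5.2147 and h = 2r ≈ 10.4295.
S''(r) = 4π + 4·891/r³ > 0, so this is the minimum; S ≈ 512.5855.

5.2147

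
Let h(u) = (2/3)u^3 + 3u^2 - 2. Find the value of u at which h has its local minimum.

h'(u) = 2u^2 + 6u = 0 at u = -3, 0.
Second-derivative test with h''(u) = 4u + 6: h''(-3) = -6 < 0 ⇒ local maximum; h''(0) = 6 > 0 ⇒ local minimum.
So the local minimum value is h(0) = -2.

0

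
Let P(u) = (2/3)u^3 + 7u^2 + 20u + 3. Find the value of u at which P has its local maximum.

-5

P'(u) = 2u^2 + 14u + 20 = 0 at u = -5, -2.
Since P''(u) = 4u + 14, we get P''(-5) = -6 < 0 ⇒ local maximum; P''(-2) = 6 > 0 ⇒ local minimum.
The local maximum is P(-5) = -16/3.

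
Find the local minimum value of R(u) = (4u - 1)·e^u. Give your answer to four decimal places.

-1.8895

Differentiating with the product rule gives R'(u) = (4u + 3)·e^u. Since e^u > 0, the only critical point is u = -3/4.
R''(-3/4) has the same sign as 4 > 0, so this is a local minimum.
R(-3/4) = (-4)·e^(-3/4) ≈ -1.8895.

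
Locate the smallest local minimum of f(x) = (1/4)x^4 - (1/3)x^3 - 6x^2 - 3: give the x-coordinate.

4

f'(x) = x^3 - x^2 - 12x = 0 at x = -3, 0, 4.
Since f''(x) = 3x^2 - 2x - 12, we get f''(-3) = 21 > 0 ⇒ local minimum; f''(0) = -12 < 0 ⇒ local maximum; f''(4) = 28 > 0 ⇒ local minimum.
Thus f has its smallest local minimum at x = 4, with value -169/3.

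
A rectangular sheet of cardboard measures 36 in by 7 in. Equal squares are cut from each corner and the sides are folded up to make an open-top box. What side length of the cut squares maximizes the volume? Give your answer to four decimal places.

With cut size x, the volume is V(x) = x(36 − 2x)(7 − 2x) for 0 < x < 3.5.
V'(x) = 12x^2 − 172x + 252. Setting V'(x) = 0 gives x ≈ 1.6566 (the root in (0, 3.5)).
V''(x) = 24x − 172 is negative there, so this is the maximum; V ≈ 199.6364.

1.6566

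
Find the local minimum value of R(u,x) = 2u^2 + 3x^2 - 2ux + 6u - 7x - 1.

∂R/∂u = 4u - 2x + 6 = 0 and ∂R/∂x = -2u + 6x - 7 = 0, so (u, x) = (-11/10, 4/5).
The Hessian has R_{uu} = 4, R_{xx} = 6, R_{ux} = -2, giving D = 20 > 0 with R_{uu} > 0, so the point is a local minimum.
R(-11/10, 4/5) = -71/10.

-71/10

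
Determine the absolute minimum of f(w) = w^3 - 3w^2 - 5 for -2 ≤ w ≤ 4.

f'(w) = 3w^2 - 6w, which vanishes at w = 0 and w = 2.
Evaluating at the critical points and endpoints: f(-2) = -25,  f(0) = -5,  f(2) = -9,  f(4) = 11.
So the minimum is f(-2) = -25.

-25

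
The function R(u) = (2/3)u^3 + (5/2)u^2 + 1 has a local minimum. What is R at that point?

Critical points: R'(u) = 2u^2 + 5u vanishes at u = -5/2, 0.
R''(u) = 4u + 5. R''(-5/2) = -5 < 0 ⇒ local maximum; R''(0) = 5 > 0 ⇒ local minimum.
Thus R has its local minimum at u = 0, with value 1.

1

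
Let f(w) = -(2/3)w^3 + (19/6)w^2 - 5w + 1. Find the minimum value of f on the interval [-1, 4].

-11

f'(w) = -2w^2 + (19/3)w - 5, which vanishes at w = 3/2 and w = 5/3.
Candidates: f(-1) = 59/6, f(3/2) = -13/8, f(5/3) = -263/162, f(4) = -11.
So the minimum is f(4) = -11.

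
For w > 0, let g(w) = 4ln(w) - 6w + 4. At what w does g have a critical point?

g'(w) = 4/w − 6 = 0 gives w = 2/3.
g''(w) = -4/w², which is negative for w > 0, so this is a local maximum.
g(2/3) = 4·ln(2/3) - 4 + 4 ≈ -1.6219.

2/3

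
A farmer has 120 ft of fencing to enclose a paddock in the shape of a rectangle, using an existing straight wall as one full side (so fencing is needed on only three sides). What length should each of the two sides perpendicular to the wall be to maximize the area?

30

Let the sides perpendicular to the wall have length x and the parallel side y, so 2x + y = 120 and the area is A = xy = x(120 − 2x).
A'(x) = 120 − 4x = 0 gives x = 30, and A''(x) = −4 < 0 confirms a maximum.
Then y = 120 − 2·30 = 60 and A = 1800.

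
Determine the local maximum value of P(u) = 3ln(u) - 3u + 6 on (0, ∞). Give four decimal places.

P'(u) = 3/u − 3 = 0 gives u = 1.
P''(u) = -3/u², which is negative for u > 0, so this is a local maximum.
P(1) = 3·ln(1) - 3 + 6 ≈ 3.0000.

3.0000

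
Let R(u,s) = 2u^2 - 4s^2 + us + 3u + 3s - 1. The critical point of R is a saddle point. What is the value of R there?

-20/11

∂R/∂u = 4u + s + 3 = 0 and ∂R/∂s = u - 8s + 3 = 0, so (u, s) = (-9/11, 3/11).
The Hessian has R_{uu} = 4, R_{ss} = -8, R_{us} = 1, giving D = -33 < 0, so the point is a saddle point.
R(-9/11, 3/11) = -20/11.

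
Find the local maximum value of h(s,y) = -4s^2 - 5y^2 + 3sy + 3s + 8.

∂h/∂s = -8s + 3y + 3 = 0 and ∂h/∂y = 3s - 10y = 0, so (s, y) = (30/71, 9/71).
The Hessian has h_{ss} = -8, h_{yy} = -10, h_{sy} = 3, giving D = 71 > 0 with h_{ss} < 0, so the point is a local maximum.
h(30/71, 9/71) = 613/71.

613/71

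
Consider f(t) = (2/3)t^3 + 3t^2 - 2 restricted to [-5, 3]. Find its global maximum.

The derivative is 2t^2 + 6t, which vanishes at t = -3 and t = 0.
Evaluating at the critical points and endpoints: f(-5) = -31/3,  f(-3) = 7,  f(0) = -2,  f(3) = 43.
So the maximum is f(3) = 43.

43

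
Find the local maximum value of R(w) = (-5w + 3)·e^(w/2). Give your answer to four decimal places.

4.9659

Differentiating with the product rule gives R'(w) = (-(5/2)w - 7/2)·e^(w/2). Since e^(w/2) > 0, the only critical point is w = -7/5.
R''(-7/5) has the same sign as -5/2 < 0, so this is a local maximum.
R(-7/5) = (10)·e^(-7/10) ≈ 4.9659.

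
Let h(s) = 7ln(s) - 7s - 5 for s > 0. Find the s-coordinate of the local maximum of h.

h'(s) = 7/s − 7 = 0 gives s = 1.
h''(s) = -7/s², which is negative for s > 0, so this is a local maximum.
h(1) = 7·ln(1) - 7 - 5 ≈ -12.0000.

1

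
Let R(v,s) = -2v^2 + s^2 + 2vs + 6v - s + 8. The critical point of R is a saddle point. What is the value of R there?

71/6

∂R/∂v = -4v + 2s + 6 = 0 and ∂R/∂s = 2v + 2s - 1 = 0, so (v, s) = (7/6, -2/3).
The Hessian has R_{vv} = -4, R_{ss} = 2, R_{vs} = 2, giving D = -12 < 0, so the point is a saddle point.
R(7/6, -2/3) = 71/6.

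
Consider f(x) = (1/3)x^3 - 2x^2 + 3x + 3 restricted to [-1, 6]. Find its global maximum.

Differentiating, f'(x) = x^2 - 4x + 3; which vanishes at x = 1 and x = 3.
Evaluating at the critical points and endpoints: f(-1) = -7/3, f(1) = 13/3, f(3) = 3, f(6) = 21.
So the maximum is f(6) = 21.

21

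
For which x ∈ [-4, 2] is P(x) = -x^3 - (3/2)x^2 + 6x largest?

Differentiating, P'(x) = -3x^2 - 3x + 6; which vanishes at x = -2 and x = 1.
Compare values at every candidate in [-4, 2]: P(-4) = 16; P(-2) = -10; P(1) = 7/2; P(2) = -2.
Hence the absolute maximum is 16 at x = -4.

-4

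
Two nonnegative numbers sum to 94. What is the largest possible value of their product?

2209

With x + y = 94, the product is P(x) = x(94 − x).
P'(x) = 94 − 2x = 0 gives x = 47; P'' = −2 < 0, so this is the maximum.
P = 47·47 = 2209.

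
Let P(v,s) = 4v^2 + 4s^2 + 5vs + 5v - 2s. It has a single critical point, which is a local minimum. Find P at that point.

-166/39

∂P/∂v = 8v + 5s + 5 = 0 and ∂P/∂s = 5v + 8s - 2 = 0, so (v, s) = (-50/39, 41/39).
The Hessian has P_{vv} = 8, P_{ss} = 8, P_{vs} = 5, giving D = 39 > 0 with P_{vv} > 0, so the point is a local minimum.
P(-50/39, 41/39) = -166/39.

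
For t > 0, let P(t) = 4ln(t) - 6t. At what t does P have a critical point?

P'(t) = 4/t − 6 = 0 gives t = 2/3.
P''(t) = -4/t², which is negative for t > 0, so this is a local maximum.
P(2/3) = 4·ln(2/3) - 4 ≈ -5.6219.

2/3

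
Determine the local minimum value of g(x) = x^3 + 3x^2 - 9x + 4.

-1

g'(x) = 3x^2 + 6x - 9. Setting g'(x) = 0 gives x ∈ {-3, 1}.
Since g''(x) = 6x + 6, we get g''(-3) = -12 < 0 ⇒ local maximum; g''(1) = 12 > 0 ⇒ local minimum.
So the local minimum value is g(1) = -1.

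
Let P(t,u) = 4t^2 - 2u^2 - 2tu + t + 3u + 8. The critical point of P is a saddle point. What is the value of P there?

∂P/∂t = 8t - 2u + 1 = 0 and ∂P/∂u = -2t - 4u + 3 = 0, so (t, u) = (1/18, 13/18).
The Hessian has P_{tt} = 8, P_{uu} = -4, P_{tu} = -2, giving D = -36 < 0, so the point is a saddle point.
P(1/18, 13/18) = 82/9.

82/9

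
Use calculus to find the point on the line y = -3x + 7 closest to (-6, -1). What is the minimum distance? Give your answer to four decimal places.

Minimize D(x)^2 = (x + 6)^2 + (-3x + 8)^2.
d/dx[D^2] = 2(x + 6) + 2·(-3)·(-3x + 8) = 0 ⇒ x = 9/5.
Then y = 8/5 and the distance is √(338/5) ≈ 8.2219.

8.2219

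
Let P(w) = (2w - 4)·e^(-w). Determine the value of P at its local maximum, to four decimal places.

Differentiating with the product rule gives P'(w) = (-2w + 6)·e^(-w). Since e^(-w) > 0, the only critical point is w = 3.
P''(3) has the same sign as -2 < 0, so this is a local maximum.
P(3) = (2)·e^(-3) ≈ 0.0996.

0.0996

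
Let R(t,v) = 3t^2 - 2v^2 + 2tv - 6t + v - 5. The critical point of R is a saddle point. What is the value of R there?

∂R/∂t = 6t + 2v - 6 = 0 and ∂R/∂v = 2t - 4v + 1 = 0, so (t, v) = (11/14, 9/14).
The Hessian has R_{tt} = 6, R_{vv} = -4, R_{tv} = 2, giving D = -28 < 0, so the point is a saddle point.
R(11/14, 9/14) = -197/28.

-197/28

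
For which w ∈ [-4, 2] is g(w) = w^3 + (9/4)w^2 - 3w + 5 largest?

The derivative is 3w^2 + (9/2)w - 3, which vanishes at w = -2 and w = 1/2.
Evaluating at the critical points and endpoints: g(-4) = -11; g(-2) = 12; g(1/2) = 67/16; g(2) = 16.
So the maximum is g(2) = 16.

2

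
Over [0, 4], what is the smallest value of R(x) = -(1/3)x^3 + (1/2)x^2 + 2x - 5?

-31/3

The derivative is -x^2 + x + 2, whose only zero in [0, 4] is x = 2.
Compare values at every candidate in [0, 4]: R(0) = -5, R(2) = -5/3, R(4) = -31/3.
So the minimum is R(4) = -31/3.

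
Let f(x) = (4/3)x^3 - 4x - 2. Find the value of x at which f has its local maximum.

-1

f'(x) = 4x^2 - 4. Setting f'(x) = 0 gives x ∈ {-1, 1}.
Since f''(x) = 8x, we get f''(-1) = -8 < 0 ⇒ local maximum; f''(1) = 8 > 0 ⇒ local minimum.
The local maximum is f(-1) = 2/3.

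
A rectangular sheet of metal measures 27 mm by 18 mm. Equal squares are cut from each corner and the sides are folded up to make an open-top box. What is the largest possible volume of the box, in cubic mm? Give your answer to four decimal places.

770.0470

With cut size x, the volume is V(x) = x(27 − 2x)(18 − 2x) for 0 < x < 9.
V'(x) = 12x^2 − 180x + 486. Setting V'(x) = 0 gives x ≈ 3.5314 (the root in (0, 9)).
V''(x) = 24x − 180 is negative there, so this is the maximum; V ≈ 770.0470.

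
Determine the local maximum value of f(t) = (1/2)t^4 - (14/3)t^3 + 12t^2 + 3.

51/2

f'(t) = 2t^3 - 14t^2 + 24t. Setting f'(t) = 0 gives t ∈ {0, 3, 4}.
Second-derivative test with f''(t) = 6t^2 - 28t + 24: f''(0) = 24 > 0 ⇒ local minimum; f''(3) = -6 < 0 ⇒ local maximum; f''(4) = 8 > 0 ⇒ local minimum.
So the local maximum value is f(3) = 51/2.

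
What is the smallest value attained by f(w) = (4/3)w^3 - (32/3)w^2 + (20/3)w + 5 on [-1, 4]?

-161/3

The derivative is 4w^2 - (64/3)w + 20/3, whose only zero in [-1, 4] is w = 1/3.
Evaluating at the critical points and endpoints: f(-1) = -41/3; f(1/3) = 493/81; f(4) = -161/3.
The minimum over the interval is -161/3, attained at w = 4.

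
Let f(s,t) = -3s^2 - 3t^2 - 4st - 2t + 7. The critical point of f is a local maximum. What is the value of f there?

38/5

∂f/∂s = -6s - 4t = 0 and ∂f/∂t = -4s - 6t - 2 = 0, so (s, t) = (2/5, -3/5).
The Hessian has f_{ss} = -6, f_{tt} = -6, f_{st} = -4, giving D = 20 > 0 with f_{ss} < 0, so the point is a local maximum.
f(2/5, -3/5) = 38/5.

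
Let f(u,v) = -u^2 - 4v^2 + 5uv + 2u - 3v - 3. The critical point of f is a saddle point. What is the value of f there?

-22/9

∂f/∂u = -2u + 5v + 2 = 0 and ∂f/∂v = 5u - 8v - 3 = 0, so (u, v) = (-1/9, -4/9).
The Hessian has f_{uu} = -2, f_{vv} = -8, f_{uv} = 5, giving D = -9 < 0, so the point is a saddle point.
f(-1/9, -4/9) = -22/9.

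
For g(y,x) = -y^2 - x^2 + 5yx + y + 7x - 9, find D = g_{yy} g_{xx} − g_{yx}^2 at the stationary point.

∂g/∂y = -2y + 5x + 1 = 0 and ∂g/∂x = 5y - 2x + 7 = 0, so (y, x) = (-37/21, -19/21).
The Hessian has g_{yy} = -2, g_{xx} = -2, g_{yx} = 5, giving D = -21 < 0, so the point is a saddle point.
D = (-2)·(-2) − (5)^2 = -21.

-21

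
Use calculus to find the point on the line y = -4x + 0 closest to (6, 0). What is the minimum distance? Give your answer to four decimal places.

5.8209

Minimize D(x)^2 = (x - 6)^2 + (-4x)^2.
d/dx[D^2] = 2(x - 6) + 2·(-4)·(-4x) = 0 ⇒ x = 6/17.
Then y = -24/17 and the distance is √(576/17) ≈ 5.8209.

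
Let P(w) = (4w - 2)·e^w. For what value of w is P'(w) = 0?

-1/2

Differentiating with the product rule gives P'(w) = (4w + 2)·e^w. Since e^w > 0, the only critical point is w = -1/2.
P''(-1/2) has the same sign as 4 > 0, so this is a local minimum.
P(-1/2) = (-4)·e^(-1/2) ≈ -2.4261.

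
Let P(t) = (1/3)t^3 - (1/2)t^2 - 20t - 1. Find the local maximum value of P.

P'(t) = t^2 - t - 20. Setting P'(t) = 0 gives t ∈ {-4, 5}.
Since P''(t) = 2t - 1, we get P''(-4) = -9 < 0 ⇒ local maximum; P''(5) = 9 > 0 ⇒ local minimum.
So the local maximum value is P(-4) = 149/3.

149/3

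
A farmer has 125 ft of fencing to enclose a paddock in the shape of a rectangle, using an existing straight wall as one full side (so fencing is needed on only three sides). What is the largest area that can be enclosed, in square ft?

Let the sides perpendicular to the wall have length x and the parallel side y, so 2x + y = 125 and the area is A = xy = x(125 − 2x).
A'(x) = 125 − 4x = 0 gives x = 125/4, and A''(x) = −4 < 0 confirms a maximum.
Then y = 125 − 2·125/4 = 125/2 and A = 15625/8.

15625/8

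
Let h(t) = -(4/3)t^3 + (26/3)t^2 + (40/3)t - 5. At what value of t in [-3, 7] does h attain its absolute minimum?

Differentiating, h'(t) = -4t^2 + (52/3)t + 40/3; which vanishes at t = -2/3 and t = 5.
Compare values at every candidate in [-3, 7]: h(-3) = 69; h(-2/3) = -781/81; h(5) = 335/3; h(7) = 167/3.
So the minimum is h(-2/3) = -781/81.

-2/3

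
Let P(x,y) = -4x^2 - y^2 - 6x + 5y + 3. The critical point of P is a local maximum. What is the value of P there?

23/2

∂P/∂x = -8x - 6 = 0 and ∂P/∂y = -2y + 5 = 0, so (x, y) = (-3/4, 5/2).
The Hessian has P_{xx} = -8, P_{yy} = -2, P_{xy} = 0, giving D = 16 > 0 with P_{xx} < 0, so the point is a local maximum.
P(-3/4, 5/2) = 23/2.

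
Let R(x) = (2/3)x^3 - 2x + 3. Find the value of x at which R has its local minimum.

1

R'(x) = 2x^2 - 2. Setting R'(x) = 0 gives x ∈ {-1, 1}.
R''(x) = 4x. R''(-1) = -4 < 0 ⇒ local maximum; R''(1) = 4 > 0 ⇒ local minimum.
The local minimum is R(1) = 5/3.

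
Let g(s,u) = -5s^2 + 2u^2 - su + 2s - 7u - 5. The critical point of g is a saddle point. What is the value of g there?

∂g/∂s = -10s - u + 2 = 0 and ∂g/∂u = -s + 4u - 7 = 0, so (s, u) = (1/41, 72/41).
The Hessian has g_{ss} = -10, g_{uu} = 4, g_{su} = -1, giving D = -41 < 0, so the point is a saddle point.
g(1/41, 72/41) = -456/41.

-456/41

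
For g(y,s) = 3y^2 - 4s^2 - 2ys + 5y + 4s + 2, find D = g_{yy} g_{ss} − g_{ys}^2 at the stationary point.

-52

∂g/∂y = 6y - 2s + 5 = 0 and ∂g/∂s = -2y - 8s + 4 = 0, so (y, s) = (-8/13, 17/26).
The Hessian has g_{yy} = 6, g_{ss} = -8, g_{ys} = -2, giving D = -52 < 0, so the point is a saddle point.
D = (6)·(-8) − (-2)^2 = -52.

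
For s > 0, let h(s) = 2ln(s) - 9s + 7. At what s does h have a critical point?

h'(s) = 2/s − 9 = 0 gives s = 2/9.
h''(s) = -2/s², which is negative for s > 0, so this is a local maximum.
h(2/9) = 2·ln(2/9) - 2 + 7 ≈ 1.9918.

2/9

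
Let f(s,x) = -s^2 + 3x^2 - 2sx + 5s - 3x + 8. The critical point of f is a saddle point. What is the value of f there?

∂f/∂s = -2s - 2x + 5 = 0 and ∂f/∂x = -2s + 6x - 3 = 0, so (s, x) = (3/2, 1).
The Hessian has f_{ss} = -2, f_{xx} = 6, f_{sx} = -2, giving D = -16 < 0, so the point is a saddle point.
f(3/2, 1) = 41/4.

41/4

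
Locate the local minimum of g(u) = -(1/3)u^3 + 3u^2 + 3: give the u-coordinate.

g'(u) = -u^2 + 6u. Setting g'(u) = 0 gives u ∈ {0, 6}.
Since g''(u) = -2u + 6, we get g''(0) = 6 > 0 ⇒ local minimum; g''(6) = -6 < 0 ⇒ local maximum.
So the local minimum value is g(0) = 3.

0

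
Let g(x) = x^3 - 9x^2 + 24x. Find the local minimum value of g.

16

Critical points: g'(x) = 3x^2 - 18x + 24 vanishes at x = 2, 4.
Since g''(x) = 6x - 18, we get g''(2) = -6 < 0 ⇒ local maximum; g''(4) = 6 > 0 ⇒ local minimum.
So the local minimum value is g(4) = 16.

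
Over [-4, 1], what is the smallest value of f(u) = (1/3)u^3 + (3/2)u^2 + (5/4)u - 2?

Differentiating, f'(u) = u^2 + 3u + 5/4; which vanishes at u = -5/2 and u = -1/2.
Candidates: f(-4) = -13/3,  f(-5/2) = -23/24,  f(-1/2) = -55/24,  f(1) = 13/12.
The minimum over the interval is -13/3, attained at u = -4.

-13/3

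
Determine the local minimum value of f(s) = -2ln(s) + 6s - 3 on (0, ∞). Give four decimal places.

f'(s) = -2/s + 6 = 0 gives s = 1/3.
f''(s) = 2/s², which is positive for s > 0, so this is a local minimum.
f(1/3) = -2·ln(1/3) + 2 - 3 ≈ 1.1972.

1.1972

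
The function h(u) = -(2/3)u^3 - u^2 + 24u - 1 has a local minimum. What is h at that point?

-211/3

h'(u) = -2u^2 - 2u + 24. Setting h'(u) = 0 gives u ∈ {-4, 3}.
Second-derivative test with h''(u) = -4u - 2: h''(-4) = 14 > 0 ⇒ local minimum; h''(3) = -14 < 0 ⇒ local maximum.
So the local minimum value is h(-4) = -211/3.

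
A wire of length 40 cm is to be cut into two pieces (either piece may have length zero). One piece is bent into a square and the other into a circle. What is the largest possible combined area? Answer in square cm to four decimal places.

127.3240

Let x be the length used for the square. Square side x/4; circle radius (40−x)/(2π).
A(x) = (x/4)² + π·((40−x)/(2π))² = x²/16 + (40−x)²/(4π) for 0 ≤ x ≤ 40. A'(x) = x/8 − (40−x)/(2π) = 0 gives x = 4·40/(π+4) ≈ 22.4040.
A'' > 0, so the interior critical point is a minimum; the maximum is at an endpoint. A(0) = 127.3240 and A(40) = 100.0000, so the largest area is 127.3240.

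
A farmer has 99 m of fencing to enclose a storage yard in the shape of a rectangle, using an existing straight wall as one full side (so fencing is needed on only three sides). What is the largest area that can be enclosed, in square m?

Let the sides perpendicular to the wall have length x and the parallel side y, so 2x + y = 99 and the area is A = xy = x(99 − 2x).
A'(x) = 99 − 4x = 0 gives x = 99/4, and A''(x) = −4 < 0 confirms a maximum.
Then y = 99 − 2·99/4 = 99/2 and A = 9801/8.

9801/8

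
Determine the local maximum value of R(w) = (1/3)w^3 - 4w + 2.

22/3

R'(w) = w^2 - 4. Setting R'(w) = 0 gives w ∈ {-2, 2}.
R''(w) = 2w. R''(-2) = -4 < 0 ⇒ local maximum; R''(2) = 4 > 0 ⇒ local minimum.
The local maximum is R(-2) = 22/3.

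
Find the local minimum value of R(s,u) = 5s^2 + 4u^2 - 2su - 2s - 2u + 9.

160/19

∂R/∂s = 10s - 2u - 2 = 0 and ∂R/∂u = -2s + 8u - 2 = 0, so (s, u) = (5/19, 6/19).
The Hessian has R_{ss} = 10, R_{uu} = 8, R_{su} = -2, giving D = 76 > 0 with R_{ss} > 0, so the point is a local minimum.
R(5/19, 6/19) = 160/19.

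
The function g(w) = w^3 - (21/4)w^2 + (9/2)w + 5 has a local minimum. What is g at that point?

-7/4

Critical points: g'(w) = 3w^2 - (21/2)w + 9/2 vanishes at w = 1/2, 3.
Since g''(w) = 6w - 21/2, we get g''(1/2) = -15/2 < 0 ⇒ local maximum; g''(3) = 15/2 > 0 ⇒ local minimum.
The local minimum is g(3) = -7/4.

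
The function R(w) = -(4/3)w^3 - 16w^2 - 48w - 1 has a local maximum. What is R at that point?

Critical points: R'(w) = -4w^2 - 32w - 48 vanishes at w = -6, -2.
Since R''(w) = -8w - 32, we get R''(-6) = 16 > 0 ⇒ local minimum; R''(-2) = -16 < 0 ⇒ local maximum.
The local maximum is R(-2) = 125/3.

125/3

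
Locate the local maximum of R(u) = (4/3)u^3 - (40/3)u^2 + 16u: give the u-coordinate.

R'(u) = 4u^2 - (80/3)u + 16. Setting R'(u) = 0 gives u ∈ {2/3, 6}.
Since R''(u) = 8u - 80/3, we get R''(2/3) = -64/3 < 0 ⇒ local maximum; R''(6) = 64/3 > 0 ⇒ local minimum.
Thus R has its local maximum at u = 2/3, with value 416/81.

2/3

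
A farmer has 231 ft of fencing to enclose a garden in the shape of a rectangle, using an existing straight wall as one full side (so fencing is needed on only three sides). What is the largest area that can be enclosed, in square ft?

53361/8

Let the sides perpendicular to the wall have length x and the parallel side y, so 2x + y = 231 and the area is A = xy = x(231 − 2x).
A'(x) = 231 − 4x = 0 gives x = 231/4, and A''(x) = −4 < 0 confirms a maximum.
Then y = 231 − 2·231/4 = 231/2 and A = 53361/8.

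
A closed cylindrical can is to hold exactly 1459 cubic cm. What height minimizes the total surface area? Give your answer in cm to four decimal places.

12.2929

With radius r and height h, πr²h = 1459 so h = 1459/(πr²), and S(r) = 2πr² + 2πrh = 2πr² + 2·1459/r.
S'(r) = 4πr − 2·1459/r² = 0 ⇒ r³ = 1459/(2π), so r ≈ 6.1465 and h = 2r ≈ 12.2929.
S''(r) = 4π + 4·1459/r³ > 0, so this is the minimum; S ≈ 712.1171.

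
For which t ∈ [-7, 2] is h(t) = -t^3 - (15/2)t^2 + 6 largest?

0

Differentiating, h'(t) = -3t^2 - 15t; which vanishes at t = -5 and t = 0.
Evaluating at the critical points and endpoints: h(-7) = -37/2, h(-5) = -113/2, h(0) = 6, h(2) = -32.
The maximum over the interval is 6, attained at t = 0.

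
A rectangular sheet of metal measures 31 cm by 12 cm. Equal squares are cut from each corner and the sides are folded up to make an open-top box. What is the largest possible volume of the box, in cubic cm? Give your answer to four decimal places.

456.3045

With cut size x, the volume is V(x) = x(31 − 2x)(12 − 2x) for 0 < x < 6.
V'(x) = 12x^2 − 172x + 372. Setting V'(x) = 0 gives x ≈ 2.6543 (the root in (0, 6)).
V''(x) = 24x − 172 is negative there, so this is the maximum; V ≈ 456.3045.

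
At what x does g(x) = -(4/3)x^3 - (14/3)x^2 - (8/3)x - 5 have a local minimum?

g'(x) = -4x^2 - (28/3)x - 8/3. Setting g'(x) = 0 gives x ∈ {-2, -1/3}.
g''(x) = -8x - 28/3. g''(-2) = 20/3 > 0 ⇒ local minimum; g''(-1/3) = -20/3 < 0 ⇒ local maximum.
The local minimum is g(-2) = -23/3.

-2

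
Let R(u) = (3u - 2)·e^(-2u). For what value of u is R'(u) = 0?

7/6

By the product rule, R'(u) = (-6u + 7)·e^(-2u). Since e^(-2u) > 0, the only critical point is u = 7/6.
R''(7/6) has the same sign as -6 < 0, so this is a local maximum.
R(7/6) = (3/2)·e^(-7/3) ≈ 0.1455.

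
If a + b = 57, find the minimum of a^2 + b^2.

With a + b = 57, a^2 + b^2 = a^2 + (57 − a)^2.
The derivative 2a − 2(57 − a) = 4a − 114 vanishes at a = 57/2; second derivative 4 > 0, a minimum.
The minimum is 2·(57/2)^2 = 3249/2.

3249/2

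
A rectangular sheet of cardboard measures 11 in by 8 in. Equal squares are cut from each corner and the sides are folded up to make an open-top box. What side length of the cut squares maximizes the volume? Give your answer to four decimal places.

With cut size x, the volume is V(x) = x(11 − 2x)(8 − 2x) for 0 < x < 4.
V'(x) = 12x^2 − 76x + 88. Setting V'(x) = 0 gives x ≈ 1.5252 (the root in (0, 4)).
V''(x) = 24x − 76 is negative there, so this is the maximum; V ≈ 60.0126.

1.5252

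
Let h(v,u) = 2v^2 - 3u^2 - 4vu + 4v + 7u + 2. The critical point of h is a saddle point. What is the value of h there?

121/20

∂h/∂v = 4v - 4u + 4 = 0 and ∂h/∂u = -4v - 6u + 7 = 0, so (v, u) = (1/10, 11/10).
The Hessian has h_{vv} = 4, h_{uu} = -6, h_{vu} = -4, giving D = -40 < 0, so the point is a saddle point.
h(1/10, 11/10) = 121/20.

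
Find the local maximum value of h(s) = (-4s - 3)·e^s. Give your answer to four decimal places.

h'(s) = (-4)·e^s + (-4s - 3)·1·e^s = (-4s - 7)·e^s. Since e^s > 0, the only critical point is s = -7/4.
h''(-7/4) has the same sign as -4 < 0, so this is a local maximum.
h(-7/4) = (4)·e^(-7/4) ≈ 0.6951.

0.6951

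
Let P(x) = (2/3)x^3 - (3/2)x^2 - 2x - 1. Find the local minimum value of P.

P'(x) = 2x^2 - 3x - 2. Setting P'(x) = 0 gives x ∈ {-1/2, 2}.
Second-derivative test with P''(x) = 4x - 3: P''(-1/2) = -5 < 0 ⇒ local maximum; P''(2) = 5 > 0 ⇒ local minimum.
Thus P has its local minimum at x = 2, with value -17/3.

-17/3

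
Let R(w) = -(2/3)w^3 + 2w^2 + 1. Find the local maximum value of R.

11/3

R'(w) = -2w^2 + 4w = 0 at w = 0, 2.
Since R''(w) = -4w + 4, we get R''(0) = 4 > 0 ⇒ local minimum; R''(2) = -4 < 0 ⇒ local maximum.
The local maximum is R(2) = 11/3.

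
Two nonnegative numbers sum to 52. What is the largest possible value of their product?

With x + y = 52, the product is P(x) = x(52 − x).
P'(x) = 52 − 2x = 0 gives x = 26; P'' = −2 < 0, so this is the maximum.
P = 26·26 = 676.

676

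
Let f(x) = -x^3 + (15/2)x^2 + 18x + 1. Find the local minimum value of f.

f'(x) = -3x^2 + 15x + 18 = 0 at x = -1, 6.
f''(x) = -6x + 15. f''(-1) = 21 > 0 ⇒ local minimum; f''(6) = -21 < 0 ⇒ local maximum.
Thus f has its local minimum at x = -1, with value -17/2.

-17/2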